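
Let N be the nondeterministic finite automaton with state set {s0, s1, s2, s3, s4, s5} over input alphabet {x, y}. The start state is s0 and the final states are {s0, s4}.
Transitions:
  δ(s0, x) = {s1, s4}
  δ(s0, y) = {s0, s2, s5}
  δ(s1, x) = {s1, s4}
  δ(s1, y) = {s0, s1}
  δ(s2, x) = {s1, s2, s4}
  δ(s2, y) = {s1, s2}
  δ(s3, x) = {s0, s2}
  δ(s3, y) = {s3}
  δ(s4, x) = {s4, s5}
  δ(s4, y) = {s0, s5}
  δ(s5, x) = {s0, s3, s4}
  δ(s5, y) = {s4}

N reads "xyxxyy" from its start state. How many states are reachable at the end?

5

Start: {s0}
read x: {s1, s4}
read y: {s0, s1, s5}
read x: {s0, s1, s3, s4}
read x: {s0, s1, s2, s4, s5}
read y: {s0, s1, s2, s4, s5}
read y: {s0, s1, s2, s4, s5}
Final reachable set {s0, s1, s2, s4, s5} has 5 states.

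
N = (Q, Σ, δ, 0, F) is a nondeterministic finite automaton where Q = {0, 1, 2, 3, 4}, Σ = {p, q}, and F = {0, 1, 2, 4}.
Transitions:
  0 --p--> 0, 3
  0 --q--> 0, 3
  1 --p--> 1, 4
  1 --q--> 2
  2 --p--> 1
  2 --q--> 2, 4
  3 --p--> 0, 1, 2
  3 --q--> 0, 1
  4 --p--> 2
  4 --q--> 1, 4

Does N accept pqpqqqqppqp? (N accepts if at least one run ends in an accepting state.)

Start: {0}
read p: {0, 3}
read q: {0, 1, 3}
read p: {0, 1, 2, 3, 4}
read q: {0, 1, 2, 3, 4}
read q: {0, 1, 2, 3, 4}
read q: {0, 1, 2, 3, 4}
read q: {0, 1, 2, 3, 4}
read p: {0, 1, 2, 3, 4}
read p: {0, 1, 2, 3, 4}
read q: {0, 1, 2, 3, 4}
read p: {0, 1, 2, 3, 4}
Reachable ∩ accepting = {0, 1, 2, 4} — nonempty.

accepted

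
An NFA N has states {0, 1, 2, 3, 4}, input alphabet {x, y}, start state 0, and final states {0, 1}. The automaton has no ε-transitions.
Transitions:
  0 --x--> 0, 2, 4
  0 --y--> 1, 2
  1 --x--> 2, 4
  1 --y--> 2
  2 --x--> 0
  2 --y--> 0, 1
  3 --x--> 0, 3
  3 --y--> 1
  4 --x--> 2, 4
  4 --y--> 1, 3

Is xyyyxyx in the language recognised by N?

accepted

Start: {0}
read x: {0, 2, 4}
read y: {0, 1, 2, 3}
read y: {0, 1, 2}
read y: {0, 1, 2}
read x: {0, 2, 4}
read y: {0, 1, 2, 3}
read x: {0, 2, 3, 4}
Reachable ∩ accepting = {0} — nonempty.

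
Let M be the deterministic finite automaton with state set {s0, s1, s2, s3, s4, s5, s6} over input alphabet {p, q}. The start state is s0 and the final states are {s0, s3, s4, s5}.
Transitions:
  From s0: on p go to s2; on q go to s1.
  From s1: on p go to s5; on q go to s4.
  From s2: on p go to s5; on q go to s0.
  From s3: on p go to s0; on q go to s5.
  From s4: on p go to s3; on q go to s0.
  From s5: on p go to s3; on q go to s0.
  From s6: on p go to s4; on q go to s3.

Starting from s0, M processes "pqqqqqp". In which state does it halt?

s0 --p--> s2
s2 --q--> s0
s0 --q--> s1
s1 --q--> s4
s4 --q--> s0
s0 --q--> s1
s1 --p--> s5

s5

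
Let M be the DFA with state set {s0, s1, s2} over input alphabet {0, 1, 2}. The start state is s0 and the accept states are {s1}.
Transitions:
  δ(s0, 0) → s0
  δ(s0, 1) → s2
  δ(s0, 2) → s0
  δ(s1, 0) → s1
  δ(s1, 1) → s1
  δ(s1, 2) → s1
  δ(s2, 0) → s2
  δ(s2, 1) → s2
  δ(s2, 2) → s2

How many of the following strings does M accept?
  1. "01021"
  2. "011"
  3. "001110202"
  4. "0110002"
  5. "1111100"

"01021": rejected
"011": rejected
"001110202": rejected
"0110002": rejected
"1111100": rejected

0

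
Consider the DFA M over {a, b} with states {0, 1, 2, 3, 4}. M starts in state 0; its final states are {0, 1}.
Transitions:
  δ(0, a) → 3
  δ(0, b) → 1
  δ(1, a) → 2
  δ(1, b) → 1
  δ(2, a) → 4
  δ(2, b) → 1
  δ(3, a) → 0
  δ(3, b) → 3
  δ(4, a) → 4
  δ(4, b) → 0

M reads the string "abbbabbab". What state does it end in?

1

0 --a--> 3
3 --b--> 3
3 --b--> 3
3 --b--> 3
3 --a--> 0
0 --b--> 1
1 --b--> 1
1 --a--> 2
2 --b--> 1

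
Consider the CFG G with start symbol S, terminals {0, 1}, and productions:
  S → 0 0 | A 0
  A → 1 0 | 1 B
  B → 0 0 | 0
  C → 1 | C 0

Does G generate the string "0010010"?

no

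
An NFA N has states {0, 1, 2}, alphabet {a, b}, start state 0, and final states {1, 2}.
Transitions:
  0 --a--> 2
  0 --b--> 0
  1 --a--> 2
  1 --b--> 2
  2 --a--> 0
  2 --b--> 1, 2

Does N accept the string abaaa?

accepted

Start: {0}
read a: {2}
read b: {1, 2}
read a: {0, 2}
read a: {0, 2}
read a: {0, 2}
Reachable ∩ accepting = {2} — nonempty.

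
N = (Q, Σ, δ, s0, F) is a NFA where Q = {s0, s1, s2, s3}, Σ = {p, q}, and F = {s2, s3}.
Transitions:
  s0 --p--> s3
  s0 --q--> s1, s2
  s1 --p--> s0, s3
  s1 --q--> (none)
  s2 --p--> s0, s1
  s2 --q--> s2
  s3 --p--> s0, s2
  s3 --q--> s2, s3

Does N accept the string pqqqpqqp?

Start: {s0}
read p: {s3}
read q: {s2, s3}
read q: {s2, s3}
read q: {s2, s3}
read p: {s0, s1, s2}
read q: {s1, s2}
read q: {s2}
read p: {s0, s1}
Reachable ∩ accepting = {} — empty.

rejected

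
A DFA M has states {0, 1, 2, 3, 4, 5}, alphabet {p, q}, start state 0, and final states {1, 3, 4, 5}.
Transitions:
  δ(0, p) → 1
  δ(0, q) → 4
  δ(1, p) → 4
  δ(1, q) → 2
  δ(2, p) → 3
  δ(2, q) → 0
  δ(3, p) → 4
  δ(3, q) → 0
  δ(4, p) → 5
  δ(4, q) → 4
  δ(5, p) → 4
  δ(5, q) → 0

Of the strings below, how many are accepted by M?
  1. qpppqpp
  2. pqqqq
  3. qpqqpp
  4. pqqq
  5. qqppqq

5

qpppqpp: accepted
pqqqq: accepted
qpqqpp: accepted
pqqq: accepted
qqppqq: accepted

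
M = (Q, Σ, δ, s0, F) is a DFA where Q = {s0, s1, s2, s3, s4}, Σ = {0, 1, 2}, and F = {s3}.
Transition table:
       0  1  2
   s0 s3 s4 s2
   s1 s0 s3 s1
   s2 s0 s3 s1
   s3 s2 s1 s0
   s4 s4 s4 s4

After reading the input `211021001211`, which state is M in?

s4

s0 --2--> s2
s2 --1--> s3
s3 --1--> s1
s1 --0--> s0
s0 --2--> s2
s2 --1--> s3
s3 --0--> s2
s2 --0--> s0
s0 --1--> s4
s4 --2--> s4
s4 --1--> s4
s4 --1--> s4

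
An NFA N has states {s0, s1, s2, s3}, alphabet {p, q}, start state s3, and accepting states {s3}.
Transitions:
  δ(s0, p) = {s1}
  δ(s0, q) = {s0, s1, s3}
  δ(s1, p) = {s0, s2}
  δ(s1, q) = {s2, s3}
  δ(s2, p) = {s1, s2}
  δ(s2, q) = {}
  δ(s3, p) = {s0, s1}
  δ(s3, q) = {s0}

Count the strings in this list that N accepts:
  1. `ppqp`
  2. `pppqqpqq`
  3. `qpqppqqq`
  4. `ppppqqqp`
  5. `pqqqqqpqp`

`ppqp`: rejected
`pppqqpqq`: accepted
`qpqppqqq`: accepted
`ppppqqqp`: rejected
`pqqqqqpqp`: rejected

2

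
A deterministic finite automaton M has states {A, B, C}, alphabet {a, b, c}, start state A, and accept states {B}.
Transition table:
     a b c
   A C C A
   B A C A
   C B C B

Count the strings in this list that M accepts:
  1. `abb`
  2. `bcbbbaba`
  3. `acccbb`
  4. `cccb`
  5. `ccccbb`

1

`abb`: rejected
`bcbbbaba`: accepted
`acccbb`: rejected
`cccb`: rejected
`ccccbb`: rejected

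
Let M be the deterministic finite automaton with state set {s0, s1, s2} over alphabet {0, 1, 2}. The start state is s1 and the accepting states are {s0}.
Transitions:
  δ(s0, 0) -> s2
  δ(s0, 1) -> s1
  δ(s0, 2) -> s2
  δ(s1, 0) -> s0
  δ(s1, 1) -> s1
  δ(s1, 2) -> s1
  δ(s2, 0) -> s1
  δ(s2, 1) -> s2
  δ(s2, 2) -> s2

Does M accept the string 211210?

s1 --2--> s1
s1 --1--> s1
s1 --1--> s1
s1 --2--> s1
s1 --1--> s1
s1 --0--> s0
End in state s0, which is an accepting state.

accepted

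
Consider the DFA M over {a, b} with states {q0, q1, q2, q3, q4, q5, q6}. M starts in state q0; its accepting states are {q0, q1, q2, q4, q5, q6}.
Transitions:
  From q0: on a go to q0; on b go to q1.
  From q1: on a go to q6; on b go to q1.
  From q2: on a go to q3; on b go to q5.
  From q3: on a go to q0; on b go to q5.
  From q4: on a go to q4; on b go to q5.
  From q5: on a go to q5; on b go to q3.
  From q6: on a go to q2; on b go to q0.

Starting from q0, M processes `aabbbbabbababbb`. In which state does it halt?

q0 --a--> q0
q0 --a--> q0
q0 --b--> q1
q1 --b--> q1
q1 --b--> q1
q1 --b--> q1
q1 --a--> q6
q6 --b--> q0
q0 --b--> q1
q1 --a--> q6
q6 --b--> q0
q0 --a--> q0
q0 --b--> q1
q1 --b--> q1
q1 --b--> q1

q1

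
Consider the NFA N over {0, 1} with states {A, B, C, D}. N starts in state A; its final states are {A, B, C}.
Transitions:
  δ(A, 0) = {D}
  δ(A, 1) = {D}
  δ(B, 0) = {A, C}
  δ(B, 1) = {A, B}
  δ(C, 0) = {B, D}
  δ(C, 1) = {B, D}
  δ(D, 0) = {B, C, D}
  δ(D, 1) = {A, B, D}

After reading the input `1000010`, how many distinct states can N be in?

4

Start: {A}
read 1: {D}
read 0: {B, C, D}
read 0: {A, B, C, D}
read 0: {A, B, C, D}
read 0: {A, B, C, D}
read 1: {A, B, D}
read 0: {A, B, C, D}
Final reachable set {A, B, C, D} has 4 states.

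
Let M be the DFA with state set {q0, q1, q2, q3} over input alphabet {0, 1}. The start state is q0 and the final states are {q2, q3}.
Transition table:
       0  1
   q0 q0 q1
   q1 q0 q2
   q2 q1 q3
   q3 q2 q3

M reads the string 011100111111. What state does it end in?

q0 --0--> q0
q0 --1--> q1
q1 --1--> q2
q2 --1--> q3
q3 --0--> q2
q2 --0--> q1
q1 --1--> q2
q2 --1--> q3
q3 --1--> q3
q3 --1--> q3
q3 --1--> q3
q3 --1--> q3

q3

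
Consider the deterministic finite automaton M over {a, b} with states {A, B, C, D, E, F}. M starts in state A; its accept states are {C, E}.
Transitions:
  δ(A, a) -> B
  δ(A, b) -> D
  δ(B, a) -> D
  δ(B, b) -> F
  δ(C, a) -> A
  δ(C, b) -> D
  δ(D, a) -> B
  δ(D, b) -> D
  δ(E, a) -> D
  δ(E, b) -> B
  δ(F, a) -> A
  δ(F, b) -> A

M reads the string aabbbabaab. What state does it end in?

F

A --a--> B
B --a--> D
D --b--> D
D --b--> D
D --b--> D
D --a--> B
B --b--> F
F --a--> A
A --a--> B
B --b--> F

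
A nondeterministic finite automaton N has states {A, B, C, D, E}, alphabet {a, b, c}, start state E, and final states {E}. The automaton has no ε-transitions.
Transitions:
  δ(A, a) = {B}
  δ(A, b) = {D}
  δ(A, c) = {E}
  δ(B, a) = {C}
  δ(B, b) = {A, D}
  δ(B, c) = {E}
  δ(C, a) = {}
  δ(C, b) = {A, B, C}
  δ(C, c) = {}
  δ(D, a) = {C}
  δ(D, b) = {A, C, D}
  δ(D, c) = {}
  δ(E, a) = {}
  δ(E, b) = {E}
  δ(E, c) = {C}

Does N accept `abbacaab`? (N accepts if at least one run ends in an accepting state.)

Start: {E}
read a: {}
The reachable set is empty and stays empty for the remaining 7 symbols.
Reachable ∩ accepting = {} — empty.

rejected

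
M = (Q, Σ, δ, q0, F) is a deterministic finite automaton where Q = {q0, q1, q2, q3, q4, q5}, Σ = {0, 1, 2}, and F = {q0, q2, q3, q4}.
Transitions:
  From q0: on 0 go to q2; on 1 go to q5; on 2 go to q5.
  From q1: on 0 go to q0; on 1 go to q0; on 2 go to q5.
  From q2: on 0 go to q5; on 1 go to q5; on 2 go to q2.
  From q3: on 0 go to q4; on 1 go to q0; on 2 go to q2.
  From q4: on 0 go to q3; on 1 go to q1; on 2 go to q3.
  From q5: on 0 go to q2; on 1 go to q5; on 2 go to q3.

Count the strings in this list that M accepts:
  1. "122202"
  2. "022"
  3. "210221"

"122202": accepted
"022": accepted
"210221": rejected

2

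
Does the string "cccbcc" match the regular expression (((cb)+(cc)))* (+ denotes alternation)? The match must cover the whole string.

yes

Split into 3 pieces cc · cb · cc; each matches ((cb)+(cc)).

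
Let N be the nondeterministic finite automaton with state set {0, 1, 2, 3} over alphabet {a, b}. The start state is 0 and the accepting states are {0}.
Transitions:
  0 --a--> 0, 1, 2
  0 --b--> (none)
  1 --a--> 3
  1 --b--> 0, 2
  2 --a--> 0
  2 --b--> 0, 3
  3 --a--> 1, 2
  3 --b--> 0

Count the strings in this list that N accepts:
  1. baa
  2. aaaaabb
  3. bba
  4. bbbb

1

baa: rejected
aaaaabb: accepted
bba: rejected
bbbb: rejected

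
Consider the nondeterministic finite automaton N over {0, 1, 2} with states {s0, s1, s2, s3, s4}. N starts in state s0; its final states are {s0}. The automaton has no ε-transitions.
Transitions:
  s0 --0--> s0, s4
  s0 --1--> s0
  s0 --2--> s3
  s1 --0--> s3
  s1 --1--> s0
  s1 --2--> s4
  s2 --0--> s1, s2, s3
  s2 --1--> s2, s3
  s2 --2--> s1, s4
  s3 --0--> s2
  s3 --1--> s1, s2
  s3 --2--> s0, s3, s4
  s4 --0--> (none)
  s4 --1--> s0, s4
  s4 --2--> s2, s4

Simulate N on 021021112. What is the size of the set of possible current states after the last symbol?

5

Start: {s0}
read 0: {s0, s4}
read 2: {s2, s3, s4}
read 1: {s0, s1, s2, s3, s4}
read 0: {s0, s1, s2, s3, s4}
read 2: {s0, s1, s2, s3, s4}
read 1: {s0, s1, s2, s3, s4}
read 1: {s0, s1, s2, s3, s4}
read 1: {s0, s1, s2, s3, s4}
read 2: {s0, s1, s2, s3, s4}
Final reachable set {s0, s1, s2, s3, s4} has 5 states.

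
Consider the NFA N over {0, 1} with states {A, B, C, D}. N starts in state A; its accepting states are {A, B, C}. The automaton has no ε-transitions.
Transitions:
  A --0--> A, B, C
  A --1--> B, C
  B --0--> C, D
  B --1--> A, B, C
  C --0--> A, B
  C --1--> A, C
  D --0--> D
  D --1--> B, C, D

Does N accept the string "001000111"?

Start: {A}
read 0: {A, B, C}
read 0: {A, B, C, D}
read 1: {A, B, C, D}
read 0: {A, B, C, D}
read 0: {A, B, C, D}
read 0: {A, B, C, D}
read 1: {A, B, C, D}
read 1: {A, B, C, D}
read 1: {A, B, C, D}
Reachable ∩ accepting = {A, B, C} — nonempty.

accepted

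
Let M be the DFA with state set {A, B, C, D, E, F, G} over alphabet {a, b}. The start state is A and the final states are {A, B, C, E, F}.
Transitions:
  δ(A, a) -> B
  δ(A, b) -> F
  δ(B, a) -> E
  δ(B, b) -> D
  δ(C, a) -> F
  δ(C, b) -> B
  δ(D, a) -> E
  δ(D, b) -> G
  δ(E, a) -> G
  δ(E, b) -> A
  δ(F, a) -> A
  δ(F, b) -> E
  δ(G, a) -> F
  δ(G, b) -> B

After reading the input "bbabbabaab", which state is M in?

A

A --b--> F
F --b--> E
E --a--> G
G --b--> B
B --b--> D
D --a--> E
E --b--> A
A --a--> B
B --a--> E
E --b--> A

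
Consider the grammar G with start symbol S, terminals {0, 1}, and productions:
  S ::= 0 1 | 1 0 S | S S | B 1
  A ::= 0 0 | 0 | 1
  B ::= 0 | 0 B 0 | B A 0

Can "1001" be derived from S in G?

yes

S ⇒ 10S ⇒ 10B1 ⇒ 1001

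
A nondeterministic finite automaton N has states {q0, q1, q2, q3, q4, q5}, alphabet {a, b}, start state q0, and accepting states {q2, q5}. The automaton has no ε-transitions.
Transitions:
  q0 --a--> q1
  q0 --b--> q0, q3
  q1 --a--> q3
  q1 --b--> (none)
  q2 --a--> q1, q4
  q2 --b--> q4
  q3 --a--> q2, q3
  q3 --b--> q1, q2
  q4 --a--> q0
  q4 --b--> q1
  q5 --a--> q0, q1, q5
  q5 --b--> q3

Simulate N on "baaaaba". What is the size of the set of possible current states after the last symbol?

5

Start: {q0}
read b: {q0, q3}
read a: {q1, q2, q3}
read a: {q1, q2, q3, q4}
read a: {q0, q1, q2, q3, q4}
read a: {q0, q1, q2, q3, q4}
read b: {q0, q1, q2, q3, q4}
read a: {q0, q1, q2, q3, q4}
Final reachable set {q0, q1, q2, q3, q4} has 5 states.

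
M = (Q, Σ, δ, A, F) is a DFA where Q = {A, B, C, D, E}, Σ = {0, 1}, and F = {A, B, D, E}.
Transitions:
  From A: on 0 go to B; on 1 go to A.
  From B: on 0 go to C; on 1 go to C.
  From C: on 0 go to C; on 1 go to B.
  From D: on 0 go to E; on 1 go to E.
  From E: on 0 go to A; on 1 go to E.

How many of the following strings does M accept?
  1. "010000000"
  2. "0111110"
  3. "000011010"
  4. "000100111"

1

"010000000": rejected
"0111110": rejected
"000011010": rejected
"000100111": accepted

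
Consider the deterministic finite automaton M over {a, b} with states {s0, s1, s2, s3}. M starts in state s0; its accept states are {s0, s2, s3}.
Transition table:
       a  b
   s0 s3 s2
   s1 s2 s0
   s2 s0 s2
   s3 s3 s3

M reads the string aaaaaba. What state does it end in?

s3

s0 --a--> s3
s3 --a--> s3
s3 --a--> s3
s3 --a--> s3
s3 --a--> s3
s3 --b--> s3
s3 --a--> s3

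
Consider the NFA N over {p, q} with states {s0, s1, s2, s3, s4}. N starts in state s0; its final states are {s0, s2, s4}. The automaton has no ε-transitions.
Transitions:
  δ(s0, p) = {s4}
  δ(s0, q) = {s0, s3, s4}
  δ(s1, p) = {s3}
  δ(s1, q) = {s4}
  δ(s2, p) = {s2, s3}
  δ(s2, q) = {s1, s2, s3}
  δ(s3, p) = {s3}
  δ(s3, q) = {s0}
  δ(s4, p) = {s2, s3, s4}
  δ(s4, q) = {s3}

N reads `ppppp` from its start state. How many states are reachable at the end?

3

Start: {s0}
read p: {s4}
read p: {s2, s3, s4}
read p: {s2, s3, s4}
read p: {s2, s3, s4}
read p: {s2, s3, s4}
Final reachable set {s2, s3, s4} has 3 states.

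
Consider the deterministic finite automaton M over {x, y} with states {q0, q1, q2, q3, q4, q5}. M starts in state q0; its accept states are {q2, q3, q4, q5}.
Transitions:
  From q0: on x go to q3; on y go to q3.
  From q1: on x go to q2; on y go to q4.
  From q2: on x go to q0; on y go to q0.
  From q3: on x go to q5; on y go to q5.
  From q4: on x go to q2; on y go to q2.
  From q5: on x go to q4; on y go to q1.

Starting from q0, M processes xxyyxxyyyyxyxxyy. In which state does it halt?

q4

q0 --x--> q3
q3 --x--> q5
q5 --y--> q1
q1 --y--> q4
q4 --x--> q2
q2 --x--> q0
q0 --y--> q3
q3 --y--> q5
q5 --y--> q1
q1 --y--> q4
q4 --x--> q2
q2 --y--> q0
q0 --x--> q3
q3 --x--> q5
q5 --y--> q1
q1 --y--> q4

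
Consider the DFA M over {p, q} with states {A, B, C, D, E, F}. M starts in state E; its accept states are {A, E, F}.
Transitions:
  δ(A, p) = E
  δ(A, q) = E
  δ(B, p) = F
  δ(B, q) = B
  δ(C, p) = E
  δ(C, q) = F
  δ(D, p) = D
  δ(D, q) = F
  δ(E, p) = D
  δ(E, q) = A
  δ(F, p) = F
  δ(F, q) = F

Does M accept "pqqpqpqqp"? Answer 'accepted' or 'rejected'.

accepted

E --p--> D
D --q--> F
F --q--> F
F --p--> F
F --q--> F
F --p--> F
F --q--> F
F --q--> F
F --p--> F
End in state F, which is an accepting state.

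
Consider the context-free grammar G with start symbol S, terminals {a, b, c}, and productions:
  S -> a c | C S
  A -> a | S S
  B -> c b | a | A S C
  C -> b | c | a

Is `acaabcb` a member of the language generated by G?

no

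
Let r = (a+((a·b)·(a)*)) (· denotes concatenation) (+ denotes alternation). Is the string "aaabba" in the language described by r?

Neither a nor ((a·b)·(a)*) matches aaabba.

no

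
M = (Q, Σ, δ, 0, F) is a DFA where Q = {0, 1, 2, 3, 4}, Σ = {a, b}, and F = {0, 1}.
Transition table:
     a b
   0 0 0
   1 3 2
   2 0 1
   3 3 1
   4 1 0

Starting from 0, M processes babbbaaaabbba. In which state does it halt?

0

0 --b--> 0
0 --a--> 0
0 --b--> 0
0 --b--> 0
0 --b--> 0
0 --a--> 0
0 --a--> 0
0 --a--> 0
0 --a--> 0
0 --b--> 0
0 --b--> 0
0 --b--> 0
0 --a--> 0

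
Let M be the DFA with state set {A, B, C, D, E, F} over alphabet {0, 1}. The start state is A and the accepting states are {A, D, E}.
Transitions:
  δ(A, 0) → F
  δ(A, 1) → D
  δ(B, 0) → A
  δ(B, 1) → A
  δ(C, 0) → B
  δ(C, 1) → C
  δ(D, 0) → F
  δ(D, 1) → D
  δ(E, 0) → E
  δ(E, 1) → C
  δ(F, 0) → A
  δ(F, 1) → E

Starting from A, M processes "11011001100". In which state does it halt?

A

A --1--> D
D --1--> D
D --0--> F
F --1--> E
E --1--> C
C --0--> B
B --0--> A
A --1--> D
D --1--> D
D --0--> F
F --0--> A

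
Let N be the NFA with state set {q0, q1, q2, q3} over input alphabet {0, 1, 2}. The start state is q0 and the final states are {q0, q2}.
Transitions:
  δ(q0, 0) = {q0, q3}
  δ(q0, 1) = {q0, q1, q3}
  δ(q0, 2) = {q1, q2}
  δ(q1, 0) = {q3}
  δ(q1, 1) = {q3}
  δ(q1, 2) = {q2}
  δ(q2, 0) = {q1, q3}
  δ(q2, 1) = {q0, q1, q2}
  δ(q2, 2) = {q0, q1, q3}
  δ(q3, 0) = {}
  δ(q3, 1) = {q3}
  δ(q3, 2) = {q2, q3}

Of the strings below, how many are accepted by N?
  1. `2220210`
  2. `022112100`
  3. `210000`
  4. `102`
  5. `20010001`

`2220210`: accepted
`022112100`: accepted
`210000`: accepted
`102`: accepted
`20010001`: rejected

4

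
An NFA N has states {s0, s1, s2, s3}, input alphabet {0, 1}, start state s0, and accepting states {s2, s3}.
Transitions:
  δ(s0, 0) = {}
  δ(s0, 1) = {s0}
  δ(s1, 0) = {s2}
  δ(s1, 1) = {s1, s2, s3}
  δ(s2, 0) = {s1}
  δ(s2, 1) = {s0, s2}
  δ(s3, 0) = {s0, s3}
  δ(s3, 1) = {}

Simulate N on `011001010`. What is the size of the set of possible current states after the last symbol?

Start: {s0}
read 0: {}
The reachable set is empty and stays empty for the remaining 8 symbols.
Final reachable set {} has 0 states.

0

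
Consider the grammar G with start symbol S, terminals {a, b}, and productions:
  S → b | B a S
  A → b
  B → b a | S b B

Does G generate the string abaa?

no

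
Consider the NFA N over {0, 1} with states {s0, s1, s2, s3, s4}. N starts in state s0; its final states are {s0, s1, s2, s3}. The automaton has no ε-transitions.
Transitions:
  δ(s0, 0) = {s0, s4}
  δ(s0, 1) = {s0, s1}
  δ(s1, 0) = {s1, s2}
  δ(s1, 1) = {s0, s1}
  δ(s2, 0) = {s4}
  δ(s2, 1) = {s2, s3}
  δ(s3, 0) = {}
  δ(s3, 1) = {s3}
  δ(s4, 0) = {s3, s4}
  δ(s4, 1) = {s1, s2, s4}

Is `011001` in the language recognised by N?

Start: {s0}
read 0: {s0, s4}
read 1: {s0, s1, s2, s4}
read 1: {s0, s1, s2, s3, s4}
read 0: {s0, s1, s2, s3, s4}
read 0: {s0, s1, s2, s3, s4}
read 1: {s0, s1, s2, s3, s4}
Reachable ∩ accepting = {s0, s1, s2, s3} — nonempty.

accepted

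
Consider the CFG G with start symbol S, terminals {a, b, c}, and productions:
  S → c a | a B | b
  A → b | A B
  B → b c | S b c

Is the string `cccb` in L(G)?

no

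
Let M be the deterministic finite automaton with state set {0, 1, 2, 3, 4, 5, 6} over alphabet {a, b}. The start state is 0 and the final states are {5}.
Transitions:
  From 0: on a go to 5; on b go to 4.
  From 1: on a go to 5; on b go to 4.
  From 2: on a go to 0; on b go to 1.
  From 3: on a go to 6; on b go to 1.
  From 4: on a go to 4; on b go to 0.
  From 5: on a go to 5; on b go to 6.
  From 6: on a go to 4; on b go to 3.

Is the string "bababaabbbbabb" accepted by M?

0 --b--> 4
4 --a--> 4
4 --b--> 0
0 --a--> 5
5 --b--> 6
6 --a--> 4
4 --a--> 4
4 --b--> 0
0 --b--> 4
4 --b--> 0
0 --b--> 4
4 --a--> 4
4 --b--> 0
0 --b--> 4
End in state 4, which is not an accepting state.

rejected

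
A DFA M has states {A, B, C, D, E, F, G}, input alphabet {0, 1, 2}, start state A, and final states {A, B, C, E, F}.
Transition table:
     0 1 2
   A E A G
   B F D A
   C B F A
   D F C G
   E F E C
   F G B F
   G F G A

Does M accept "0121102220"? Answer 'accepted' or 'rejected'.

A --0--> E
E --1--> E
E --2--> C
C --1--> F
F --1--> B
B --0--> F
F --2--> F
F --2--> F
F --2--> F
F --0--> G
End in state G, which is not an accepting state.

rejected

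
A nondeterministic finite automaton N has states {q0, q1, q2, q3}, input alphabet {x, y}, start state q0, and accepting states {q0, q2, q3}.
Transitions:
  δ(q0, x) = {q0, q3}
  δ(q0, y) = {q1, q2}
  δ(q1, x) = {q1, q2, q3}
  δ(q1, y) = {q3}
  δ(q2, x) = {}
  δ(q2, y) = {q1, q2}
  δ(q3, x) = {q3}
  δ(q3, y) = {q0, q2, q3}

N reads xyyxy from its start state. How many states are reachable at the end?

4

Start: {q0}
read x: {q0, q3}
read y: {q0, q1, q2, q3}
read y: {q0, q1, q2, q3}
read x: {q0, q1, q2, q3}
read y: {q0, q1, q2, q3}
Final reachable set {q0, q1, q2, q3} has 4 states.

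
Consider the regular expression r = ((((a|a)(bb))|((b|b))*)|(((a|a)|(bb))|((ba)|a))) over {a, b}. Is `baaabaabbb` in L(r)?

no

Neither (((a|a)(bb))|((b|b))*) nor (((a|a)|(bb))|((ba)|a)) matches baaabaabbb.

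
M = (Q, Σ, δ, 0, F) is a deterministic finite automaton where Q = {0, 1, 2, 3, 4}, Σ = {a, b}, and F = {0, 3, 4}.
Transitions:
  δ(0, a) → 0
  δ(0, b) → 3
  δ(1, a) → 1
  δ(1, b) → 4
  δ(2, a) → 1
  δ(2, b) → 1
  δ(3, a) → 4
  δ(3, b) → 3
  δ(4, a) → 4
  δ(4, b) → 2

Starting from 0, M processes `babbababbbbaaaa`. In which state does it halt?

1

0 --b--> 3
3 --a--> 4
4 --b--> 2
2 --b--> 1
1 --a--> 1
1 --b--> 4
4 --a--> 4
4 --b--> 2
2 --b--> 1
1 --b--> 4
4 --b--> 2
2 --a--> 1
1 --a--> 1
1 --a--> 1
1 --a--> 1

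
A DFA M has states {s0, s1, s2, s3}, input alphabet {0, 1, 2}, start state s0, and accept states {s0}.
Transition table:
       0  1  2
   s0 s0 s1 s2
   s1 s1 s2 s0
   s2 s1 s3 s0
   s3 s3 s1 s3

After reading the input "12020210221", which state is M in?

s3

s0 --1--> s1
s1 --2--> s0
s0 --0--> s0
s0 --2--> s2
s2 --0--> s1
s1 --2--> s0
s0 --1--> s1
s1 --0--> s1
s1 --2--> s0
s0 --2--> s2
s2 --1--> s3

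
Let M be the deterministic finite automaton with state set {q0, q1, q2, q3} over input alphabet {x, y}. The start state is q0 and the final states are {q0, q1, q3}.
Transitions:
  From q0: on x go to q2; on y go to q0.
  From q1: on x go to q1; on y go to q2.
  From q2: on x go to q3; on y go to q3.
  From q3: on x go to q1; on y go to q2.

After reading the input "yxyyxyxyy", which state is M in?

q3

q0 --y--> q0
q0 --x--> q2
q2 --y--> q3
q3 --y--> q2
q2 --x--> q3
q3 --y--> q2
q2 --x--> q3
q3 --y--> q2
q2 --y--> q3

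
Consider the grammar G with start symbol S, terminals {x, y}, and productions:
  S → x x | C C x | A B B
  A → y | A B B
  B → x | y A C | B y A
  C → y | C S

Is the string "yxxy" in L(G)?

no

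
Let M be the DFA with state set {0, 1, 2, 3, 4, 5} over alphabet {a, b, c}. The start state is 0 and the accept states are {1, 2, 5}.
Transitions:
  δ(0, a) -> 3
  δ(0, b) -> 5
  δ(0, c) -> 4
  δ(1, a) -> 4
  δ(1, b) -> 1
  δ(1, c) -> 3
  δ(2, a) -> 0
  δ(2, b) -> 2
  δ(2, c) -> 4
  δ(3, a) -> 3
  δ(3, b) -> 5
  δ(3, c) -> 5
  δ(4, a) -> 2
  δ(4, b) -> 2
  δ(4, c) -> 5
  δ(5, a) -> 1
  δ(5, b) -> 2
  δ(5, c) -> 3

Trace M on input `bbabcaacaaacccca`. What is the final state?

1

0 --b--> 5
5 --b--> 2
2 --a--> 0
0 --b--> 5
5 --c--> 3
3 --a--> 3
3 --a--> 3
3 --c--> 5
5 --a--> 1
1 --a--> 4
4 --a--> 2
2 --c--> 4
4 --c--> 5
5 --c--> 3
3 --c--> 5
5 --a--> 1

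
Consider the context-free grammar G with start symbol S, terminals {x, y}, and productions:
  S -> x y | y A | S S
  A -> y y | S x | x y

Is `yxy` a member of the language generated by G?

S ⇒ yA ⇒ yxy

yes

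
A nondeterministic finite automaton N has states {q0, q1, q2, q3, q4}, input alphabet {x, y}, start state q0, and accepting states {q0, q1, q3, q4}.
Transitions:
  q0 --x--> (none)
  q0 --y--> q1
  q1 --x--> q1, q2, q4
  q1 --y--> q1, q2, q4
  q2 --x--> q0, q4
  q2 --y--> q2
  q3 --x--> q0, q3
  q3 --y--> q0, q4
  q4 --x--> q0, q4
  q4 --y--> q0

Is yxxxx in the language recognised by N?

accepted

Start: {q0}
read y: {q1}
read x: {q1, q2, q4}
read x: {q0, q1, q2, q4}
read x: {q0, q1, q2, q4}
read x: {q0, q1, q2, q4}
Reachable ∩ accepting = {q0, q1, q4} — nonempty.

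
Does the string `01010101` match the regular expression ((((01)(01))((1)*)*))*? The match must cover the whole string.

yes

Split into 2 pieces 0101 · 0101; each matches (((01)(01))((1)*)*).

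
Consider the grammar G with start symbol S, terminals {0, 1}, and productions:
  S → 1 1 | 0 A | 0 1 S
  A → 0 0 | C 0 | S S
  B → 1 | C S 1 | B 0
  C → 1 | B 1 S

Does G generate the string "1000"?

no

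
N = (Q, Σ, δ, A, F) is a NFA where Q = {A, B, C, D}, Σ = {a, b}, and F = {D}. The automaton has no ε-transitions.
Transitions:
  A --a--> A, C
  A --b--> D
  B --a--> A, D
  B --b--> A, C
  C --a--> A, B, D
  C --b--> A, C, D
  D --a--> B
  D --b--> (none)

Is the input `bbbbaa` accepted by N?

rejected

Start: {A}
read b: {D}
read b: {}
The reachable set is empty and stays empty for the remaining 4 symbols.
Reachable ∩ accepting = {} — empty.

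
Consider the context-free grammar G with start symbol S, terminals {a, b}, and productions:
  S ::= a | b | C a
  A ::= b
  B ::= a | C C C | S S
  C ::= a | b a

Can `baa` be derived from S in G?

yes

S ⇒ Ca ⇒ baa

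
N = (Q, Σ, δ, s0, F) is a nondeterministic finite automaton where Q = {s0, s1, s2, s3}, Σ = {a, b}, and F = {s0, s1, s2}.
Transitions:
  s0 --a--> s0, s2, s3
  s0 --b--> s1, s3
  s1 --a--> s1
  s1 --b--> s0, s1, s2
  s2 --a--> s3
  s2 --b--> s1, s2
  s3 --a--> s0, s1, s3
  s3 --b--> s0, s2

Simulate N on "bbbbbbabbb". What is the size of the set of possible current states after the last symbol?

Start: {s0}
read b: {s1, s3}
read b: {s0, s1, s2}
read b: {s0, s1, s2, s3}
read b: {s0, s1, s2, s3}
read b: {s0, s1, s2, s3}
read b: {s0, s1, s2, s3}
read a: {s0, s1, s2, s3}
read b: {s0, s1, s2, s3}
read b: {s0, s1, s2, s3}
read b: {s0, s1, s2, s3}
Final reachable set {s0, s1, s2, s3} has 4 states.

4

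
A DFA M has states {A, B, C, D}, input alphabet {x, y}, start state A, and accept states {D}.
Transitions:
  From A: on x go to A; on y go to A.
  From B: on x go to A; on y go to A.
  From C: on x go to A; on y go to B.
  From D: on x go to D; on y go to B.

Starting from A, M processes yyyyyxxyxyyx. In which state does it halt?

A

A --y--> A
A --y--> A
A --y--> A
A --y--> A
A --y--> A
A --x--> A
A --x--> A
A --y--> A
A --x--> A
A --y--> A
A --y--> A
A --x--> A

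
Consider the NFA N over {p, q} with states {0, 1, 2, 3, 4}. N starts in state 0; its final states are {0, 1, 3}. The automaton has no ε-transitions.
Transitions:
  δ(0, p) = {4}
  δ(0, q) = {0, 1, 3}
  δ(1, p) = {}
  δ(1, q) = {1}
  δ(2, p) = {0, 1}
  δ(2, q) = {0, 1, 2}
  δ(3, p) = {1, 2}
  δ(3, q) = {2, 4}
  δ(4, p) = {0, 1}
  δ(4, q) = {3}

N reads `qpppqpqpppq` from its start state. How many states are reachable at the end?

3

Start: {0}
read q: {0, 1, 3}
read p: {1, 2, 4}
read p: {0, 1}
read p: {4}
read q: {3}
read p: {1, 2}
read q: {0, 1, 2}
read p: {0, 1, 4}
read p: {0, 1, 4}
read p: {0, 1, 4}
read q: {0, 1, 3}
Final reachable set {0, 1, 3} has 3 states.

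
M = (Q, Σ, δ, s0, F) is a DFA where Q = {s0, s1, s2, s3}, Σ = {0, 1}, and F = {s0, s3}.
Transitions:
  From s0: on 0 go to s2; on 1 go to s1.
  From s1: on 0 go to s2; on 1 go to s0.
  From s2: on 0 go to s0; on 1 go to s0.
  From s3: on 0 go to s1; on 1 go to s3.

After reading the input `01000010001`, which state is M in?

s0 --0--> s2
s2 --1--> s0
s0 --0--> s2
s2 --0--> s0
s0 --0--> s2
s2 --0--> s0
s0 --1--> s1
s1 --0--> s2
s2 --0--> s0
s0 --0--> s2
s2 --1--> s0

s0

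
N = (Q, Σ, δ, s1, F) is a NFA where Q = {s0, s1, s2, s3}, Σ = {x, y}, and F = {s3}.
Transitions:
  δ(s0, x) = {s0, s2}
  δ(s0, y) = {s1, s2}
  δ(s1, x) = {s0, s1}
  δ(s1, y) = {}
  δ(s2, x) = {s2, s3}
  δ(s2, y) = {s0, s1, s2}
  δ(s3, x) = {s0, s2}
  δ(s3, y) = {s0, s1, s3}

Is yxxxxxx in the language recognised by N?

Start: {s1}
read y: {}
The reachable set is empty and stays empty for the remaining 6 symbols.
Reachable ∩ accepting = {} — empty.

rejected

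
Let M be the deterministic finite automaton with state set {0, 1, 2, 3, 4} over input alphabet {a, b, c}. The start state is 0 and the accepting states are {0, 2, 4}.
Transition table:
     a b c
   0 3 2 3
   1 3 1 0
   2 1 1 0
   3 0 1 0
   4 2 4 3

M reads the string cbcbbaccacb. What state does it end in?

1

0 --c--> 3
3 --b--> 1
1 --c--> 0
0 --b--> 2
2 --b--> 1
1 --a--> 3
3 --c--> 0
0 --c--> 3
3 --a--> 0
0 --c--> 3
3 --b--> 1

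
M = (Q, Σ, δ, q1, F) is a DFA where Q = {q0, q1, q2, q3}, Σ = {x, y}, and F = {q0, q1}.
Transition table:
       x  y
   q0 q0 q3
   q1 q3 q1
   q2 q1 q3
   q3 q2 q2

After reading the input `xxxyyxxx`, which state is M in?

q1 --x--> q3
q3 --x--> q2
q2 --x--> q1
q1 --y--> q1
q1 --y--> q1
q1 --x--> q3
q3 --x--> q2
q2 --x--> q1

q1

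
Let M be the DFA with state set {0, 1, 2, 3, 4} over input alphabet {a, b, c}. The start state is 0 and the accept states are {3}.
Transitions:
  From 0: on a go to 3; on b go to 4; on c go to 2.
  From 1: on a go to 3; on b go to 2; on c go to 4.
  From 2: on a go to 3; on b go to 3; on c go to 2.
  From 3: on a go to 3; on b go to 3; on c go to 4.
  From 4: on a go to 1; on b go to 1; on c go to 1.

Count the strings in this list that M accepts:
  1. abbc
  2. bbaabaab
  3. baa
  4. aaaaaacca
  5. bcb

abbc: rejected
bbaabaab: accepted
baa: accepted
aaaaaacca: accepted
bcb: rejected

3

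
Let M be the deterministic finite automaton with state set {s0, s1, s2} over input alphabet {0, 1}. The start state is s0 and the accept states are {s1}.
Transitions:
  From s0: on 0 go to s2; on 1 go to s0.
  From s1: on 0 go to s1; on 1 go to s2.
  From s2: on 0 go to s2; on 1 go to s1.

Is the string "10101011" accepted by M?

rejected

s0 --1--> s0
s0 --0--> s2
s2 --1--> s1
s1 --0--> s1
s1 --1--> s2
s2 --0--> s2
s2 --1--> s1
s1 --1--> s2
End in state s2, which is not an accepting state.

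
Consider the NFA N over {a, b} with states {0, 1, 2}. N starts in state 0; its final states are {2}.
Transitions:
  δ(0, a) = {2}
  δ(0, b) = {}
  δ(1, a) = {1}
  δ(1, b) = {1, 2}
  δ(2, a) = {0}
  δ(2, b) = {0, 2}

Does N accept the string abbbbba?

Start: {0}
read a: {2}
read b: {0, 2}
read b: {0, 2}
read b: {0, 2}
read b: {0, 2}
read b: {0, 2}
read a: {0, 2}
Reachable ∩ accepting = {2} — nonempty.

accepted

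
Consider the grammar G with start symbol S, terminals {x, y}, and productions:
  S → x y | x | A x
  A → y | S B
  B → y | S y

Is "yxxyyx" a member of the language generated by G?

yes

S ⇒ Ax ⇒ SBx ⇒ AxBx ⇒ yxBx ⇒ yxSyx ⇒ yxxyyx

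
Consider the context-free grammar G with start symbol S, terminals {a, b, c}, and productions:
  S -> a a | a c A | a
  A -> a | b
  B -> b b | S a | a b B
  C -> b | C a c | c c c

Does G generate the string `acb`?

S ⇒ acA ⇒ acb

yes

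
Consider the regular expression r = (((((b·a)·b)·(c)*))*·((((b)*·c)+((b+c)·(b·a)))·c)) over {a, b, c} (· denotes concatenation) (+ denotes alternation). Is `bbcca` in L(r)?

no

No split of bbcca into u·v has ((((b·a)·b)·(c)*))* matching u and ((((b)*·c)+((b+c)·(b·a)))·c) matching v.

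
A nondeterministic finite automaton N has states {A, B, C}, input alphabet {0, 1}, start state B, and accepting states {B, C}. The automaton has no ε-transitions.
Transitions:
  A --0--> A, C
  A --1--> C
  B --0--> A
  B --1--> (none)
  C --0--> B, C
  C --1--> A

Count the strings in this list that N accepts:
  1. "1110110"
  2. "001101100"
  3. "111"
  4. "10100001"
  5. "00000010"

2

"1110110": rejected
"001101100": accepted
"111": rejected
"10100001": rejected
"00000010": accepted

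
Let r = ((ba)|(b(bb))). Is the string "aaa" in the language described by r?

Neither (ba) nor (b(bb)) matches aaa.

no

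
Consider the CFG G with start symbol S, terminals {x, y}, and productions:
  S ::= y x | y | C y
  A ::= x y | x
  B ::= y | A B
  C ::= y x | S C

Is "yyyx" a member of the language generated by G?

no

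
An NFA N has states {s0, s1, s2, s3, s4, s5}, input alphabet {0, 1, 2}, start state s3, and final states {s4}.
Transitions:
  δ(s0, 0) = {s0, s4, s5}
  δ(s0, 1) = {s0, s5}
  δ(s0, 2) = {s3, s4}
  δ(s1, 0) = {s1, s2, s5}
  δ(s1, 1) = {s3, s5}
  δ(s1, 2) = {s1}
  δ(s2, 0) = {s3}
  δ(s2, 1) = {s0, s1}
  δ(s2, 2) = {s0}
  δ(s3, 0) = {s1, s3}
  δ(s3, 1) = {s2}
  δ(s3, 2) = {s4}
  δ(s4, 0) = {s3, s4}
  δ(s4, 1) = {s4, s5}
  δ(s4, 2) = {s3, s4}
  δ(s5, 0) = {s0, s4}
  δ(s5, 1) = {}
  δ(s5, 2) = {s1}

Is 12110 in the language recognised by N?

Start: {s3}
read 1: {s2}
read 2: {s0}
read 1: {s0, s5}
read 1: {s0, s5}
read 0: {s0, s4, s5}
Reachable ∩ accepting = {s4} — nonempty.

accepted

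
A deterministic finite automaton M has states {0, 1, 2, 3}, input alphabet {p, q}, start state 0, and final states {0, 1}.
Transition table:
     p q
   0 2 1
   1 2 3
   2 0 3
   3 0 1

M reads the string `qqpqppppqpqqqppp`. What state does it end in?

0 --q--> 1
1 --q--> 3
3 --p--> 0
0 --q--> 1
1 --p--> 2
2 --p--> 0
0 --p--> 2
2 --p--> 0
0 --q--> 1
1 --p--> 2
2 --q--> 3
3 --q--> 1
1 --q--> 3
3 --p--> 0
0 --p--> 2
2 --p--> 0

0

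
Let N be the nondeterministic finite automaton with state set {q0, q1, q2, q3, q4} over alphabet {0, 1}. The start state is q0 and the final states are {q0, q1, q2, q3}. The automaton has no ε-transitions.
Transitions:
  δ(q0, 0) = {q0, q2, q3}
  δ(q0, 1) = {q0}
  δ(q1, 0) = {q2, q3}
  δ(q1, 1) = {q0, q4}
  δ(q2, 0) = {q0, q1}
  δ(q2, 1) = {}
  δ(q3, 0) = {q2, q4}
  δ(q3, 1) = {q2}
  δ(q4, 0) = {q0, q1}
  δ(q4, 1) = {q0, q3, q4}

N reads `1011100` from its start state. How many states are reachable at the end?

Start: {q0}
read 1: {q0}
read 0: {q0, q2, q3}
read 1: {q0, q2}
read 1: {q0}
read 1: {q0}
read 0: {q0, q2, q3}
read 0: {q0, q1, q2, q3, q4}
Final reachable set {q0, q1, q2, q3, q4} has 5 states.

5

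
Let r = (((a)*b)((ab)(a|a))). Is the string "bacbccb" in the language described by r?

no

No split of bacbccb into u·v has ((a)*b) matching u and ((ab)(a|a)) matching v.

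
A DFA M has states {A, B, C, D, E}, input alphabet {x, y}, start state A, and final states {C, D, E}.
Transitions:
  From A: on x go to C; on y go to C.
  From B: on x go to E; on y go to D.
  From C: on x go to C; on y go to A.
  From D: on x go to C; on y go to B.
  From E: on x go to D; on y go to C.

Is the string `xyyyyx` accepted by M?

accepted

A --x--> C
C --y--> A
A --y--> C
C --y--> A
A --y--> C
C --x--> C
End in state C, which is an accepting state.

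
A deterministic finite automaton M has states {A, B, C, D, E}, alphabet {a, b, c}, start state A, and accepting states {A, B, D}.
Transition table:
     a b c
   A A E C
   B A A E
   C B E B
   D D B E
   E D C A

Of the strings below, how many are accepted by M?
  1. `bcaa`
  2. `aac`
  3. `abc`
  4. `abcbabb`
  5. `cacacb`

`bcaa`: accepted
`aac`: rejected
`abc`: accepted
`abcbabb`: accepted
`cacacb`: rejected

3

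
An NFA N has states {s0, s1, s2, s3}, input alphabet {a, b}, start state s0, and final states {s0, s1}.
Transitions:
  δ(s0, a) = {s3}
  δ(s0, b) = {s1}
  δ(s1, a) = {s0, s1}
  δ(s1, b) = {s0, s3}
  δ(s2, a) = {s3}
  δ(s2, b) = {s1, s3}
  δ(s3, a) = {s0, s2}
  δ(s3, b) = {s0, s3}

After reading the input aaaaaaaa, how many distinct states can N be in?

Start: {s0}
read a: {s3}
read a: {s0, s2}
read a: {s3}
read a: {s0, s2}
read a: {s3}
read a: {s0, s2}
read a: {s3}
read a: {s0, s2}
Final reachable set {s0, s2} has 2 states.

2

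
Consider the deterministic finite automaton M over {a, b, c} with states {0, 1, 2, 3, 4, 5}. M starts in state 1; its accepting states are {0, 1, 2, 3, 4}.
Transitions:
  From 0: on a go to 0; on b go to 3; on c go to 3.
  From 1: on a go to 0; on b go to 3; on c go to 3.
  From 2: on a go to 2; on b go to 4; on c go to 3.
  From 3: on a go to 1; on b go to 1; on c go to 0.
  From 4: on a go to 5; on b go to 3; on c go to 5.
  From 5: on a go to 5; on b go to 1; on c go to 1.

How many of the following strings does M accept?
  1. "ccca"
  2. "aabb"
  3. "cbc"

"ccca": accepted
"aabb": accepted
"cbc": accepted

3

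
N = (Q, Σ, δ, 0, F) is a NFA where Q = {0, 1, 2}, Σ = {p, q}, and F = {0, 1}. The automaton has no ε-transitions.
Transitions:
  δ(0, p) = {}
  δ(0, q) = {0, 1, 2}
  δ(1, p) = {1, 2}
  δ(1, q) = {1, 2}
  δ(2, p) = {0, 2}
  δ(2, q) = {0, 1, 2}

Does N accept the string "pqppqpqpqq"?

rejected

Start: {0}
read p: {}
The reachable set is empty and stays empty for the remaining 9 symbols.
Reachable ∩ accepting = {} — empty.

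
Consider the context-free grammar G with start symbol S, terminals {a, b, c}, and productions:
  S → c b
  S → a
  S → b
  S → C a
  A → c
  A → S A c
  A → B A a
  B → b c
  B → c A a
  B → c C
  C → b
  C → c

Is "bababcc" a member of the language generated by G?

no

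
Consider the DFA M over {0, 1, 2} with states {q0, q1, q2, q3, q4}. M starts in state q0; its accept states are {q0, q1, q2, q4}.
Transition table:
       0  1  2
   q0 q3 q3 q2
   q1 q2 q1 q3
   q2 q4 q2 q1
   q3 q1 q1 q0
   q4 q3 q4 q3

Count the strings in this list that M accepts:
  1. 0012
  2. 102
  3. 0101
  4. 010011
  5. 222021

3

0012: rejected
102: rejected
0101: accepted
010011: accepted
222021: accepted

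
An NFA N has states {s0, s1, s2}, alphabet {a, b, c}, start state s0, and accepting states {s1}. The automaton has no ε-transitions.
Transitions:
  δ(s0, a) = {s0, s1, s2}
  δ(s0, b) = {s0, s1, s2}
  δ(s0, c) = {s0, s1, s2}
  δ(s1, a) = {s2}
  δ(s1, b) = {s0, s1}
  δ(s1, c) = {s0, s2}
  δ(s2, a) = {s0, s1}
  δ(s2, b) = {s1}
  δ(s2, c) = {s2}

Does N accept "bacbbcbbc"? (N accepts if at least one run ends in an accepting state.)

Start: {s0}
read b: {s0, s1, s2}
read a: {s0, s1, s2}
read c: {s0, s1, s2}
read b: {s0, s1, s2}
read b: {s0, s1, s2}
read c: {s0, s1, s2}
read b: {s0, s1, s2}
read b: {s0, s1, s2}
read c: {s0, s1, s2}
Reachable ∩ accepting = {s1} — nonempty.

accepted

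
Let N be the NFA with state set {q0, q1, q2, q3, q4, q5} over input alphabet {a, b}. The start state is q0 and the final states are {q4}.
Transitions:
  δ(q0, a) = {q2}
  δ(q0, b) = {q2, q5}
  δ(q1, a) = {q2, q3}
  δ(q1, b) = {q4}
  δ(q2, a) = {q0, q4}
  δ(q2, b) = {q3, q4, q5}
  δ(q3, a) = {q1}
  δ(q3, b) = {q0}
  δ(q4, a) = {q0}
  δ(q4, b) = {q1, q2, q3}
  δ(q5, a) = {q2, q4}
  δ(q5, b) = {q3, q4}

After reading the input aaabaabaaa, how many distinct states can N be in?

Start: {q0}
read a: {q2}
read a: {q0, q4}
read a: {q0, q2}
read b: {q2, q3, q4, q5}
read a: {q0, q1, q2, q4}
read a: {q0, q2, q3, q4}
read b: {q0, q1, q2, q3, q4, q5}
read a: {q0, q1, q2, q3, q4}
read a: {q0, q1, q2, q3, q4}
read a: {q0, q1, q2, q3, q4}
Final reachable set {q0, q1, q2, q3, q4} has 5 states.

5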